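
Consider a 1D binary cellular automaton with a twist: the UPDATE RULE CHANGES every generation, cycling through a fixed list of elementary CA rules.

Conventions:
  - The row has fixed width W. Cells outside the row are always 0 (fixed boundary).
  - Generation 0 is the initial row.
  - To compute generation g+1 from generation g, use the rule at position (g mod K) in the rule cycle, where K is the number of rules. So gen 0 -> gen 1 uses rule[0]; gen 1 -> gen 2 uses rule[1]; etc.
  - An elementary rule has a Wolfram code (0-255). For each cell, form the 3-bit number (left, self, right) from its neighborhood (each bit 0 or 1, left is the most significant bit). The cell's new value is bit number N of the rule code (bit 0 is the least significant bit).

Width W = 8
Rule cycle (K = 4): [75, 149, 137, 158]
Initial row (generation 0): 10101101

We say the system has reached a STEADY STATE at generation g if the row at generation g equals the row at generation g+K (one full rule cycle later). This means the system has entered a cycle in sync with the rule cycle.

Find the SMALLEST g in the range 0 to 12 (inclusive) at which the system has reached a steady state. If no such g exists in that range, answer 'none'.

Answer: 12

Derivation:
Gen 0: 10101101
Gen 1 (rule 75): 00001100
Gen 2 (rule 149): 11100011
Gen 3 (rule 137): 11001010
Gen 4 (rule 158): 10111011
Gen 5 (rule 75): 00101011
Gen 6 (rule 149): 10101000
Gen 7 (rule 137): 00000011
Gen 8 (rule 158): 00000110
Gen 9 (rule 75): 11111110
Gen 10 (rule 149): 01111101
Gen 11 (rule 137): 01111000
Gen 12 (rule 158): 11110100
Gen 13 (rule 75): 10010001
Gen 14 (rule 149): 11011101
Gen 15 (rule 137): 10011000
Gen 16 (rule 158): 11110100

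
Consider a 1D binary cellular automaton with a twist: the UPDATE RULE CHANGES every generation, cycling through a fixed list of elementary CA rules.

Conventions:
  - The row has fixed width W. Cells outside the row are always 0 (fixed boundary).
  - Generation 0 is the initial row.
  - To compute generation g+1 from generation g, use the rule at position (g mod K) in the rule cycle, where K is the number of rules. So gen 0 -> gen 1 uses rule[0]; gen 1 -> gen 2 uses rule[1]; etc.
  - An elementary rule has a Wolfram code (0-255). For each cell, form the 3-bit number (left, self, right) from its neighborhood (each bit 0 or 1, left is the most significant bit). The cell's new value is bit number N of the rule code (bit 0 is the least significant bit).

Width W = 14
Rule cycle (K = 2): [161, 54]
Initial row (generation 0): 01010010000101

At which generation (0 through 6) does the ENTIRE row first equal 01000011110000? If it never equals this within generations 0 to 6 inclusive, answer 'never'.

Answer: 6

Derivation:
Gen 0: 01010010000101
Gen 1 (rule 161): 00100000110010
Gen 2 (rule 54): 01110001001111
Gen 3 (rule 161): 00100100000110
Gen 4 (rule 54): 01111110001001
Gen 5 (rule 161): 00111100100000
Gen 6 (rule 54): 01000011110000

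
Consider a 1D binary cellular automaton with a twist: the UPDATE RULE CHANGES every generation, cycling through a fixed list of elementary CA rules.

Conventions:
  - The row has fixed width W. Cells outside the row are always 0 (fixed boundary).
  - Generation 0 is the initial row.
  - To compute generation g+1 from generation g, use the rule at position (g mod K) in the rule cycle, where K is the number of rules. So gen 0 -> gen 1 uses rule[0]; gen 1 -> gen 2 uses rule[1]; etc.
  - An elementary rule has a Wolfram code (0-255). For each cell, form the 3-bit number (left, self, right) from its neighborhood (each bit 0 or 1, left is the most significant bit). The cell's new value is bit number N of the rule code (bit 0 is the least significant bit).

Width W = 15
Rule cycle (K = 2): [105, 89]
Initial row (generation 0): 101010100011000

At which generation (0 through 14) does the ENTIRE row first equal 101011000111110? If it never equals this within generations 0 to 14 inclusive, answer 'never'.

Answer: never

Derivation:
Gen 0: 101010100011000
Gen 1 (rule 105): 010101001011011
Gen 2 (rule 89): 000000100011011
Gen 3 (rule 105): 111110001011111
Gen 4 (rule 89): 100011100010001
Gen 5 (rule 105): 001010101000100
Gen 6 (rule 89): 100000000110011
Gen 7 (rule 105): 001111110110011
Gen 8 (rule 89): 101000010111011
Gen 9 (rule 105): 010011001101111
Gen 10 (rule 89): 001011101101001
Gen 11 (rule 105): 100110111110000
Gen 12 (rule 89): 010110100011111
Gen 13 (rule 105): 001111001010001
Gen 14 (rule 89): 101001100001100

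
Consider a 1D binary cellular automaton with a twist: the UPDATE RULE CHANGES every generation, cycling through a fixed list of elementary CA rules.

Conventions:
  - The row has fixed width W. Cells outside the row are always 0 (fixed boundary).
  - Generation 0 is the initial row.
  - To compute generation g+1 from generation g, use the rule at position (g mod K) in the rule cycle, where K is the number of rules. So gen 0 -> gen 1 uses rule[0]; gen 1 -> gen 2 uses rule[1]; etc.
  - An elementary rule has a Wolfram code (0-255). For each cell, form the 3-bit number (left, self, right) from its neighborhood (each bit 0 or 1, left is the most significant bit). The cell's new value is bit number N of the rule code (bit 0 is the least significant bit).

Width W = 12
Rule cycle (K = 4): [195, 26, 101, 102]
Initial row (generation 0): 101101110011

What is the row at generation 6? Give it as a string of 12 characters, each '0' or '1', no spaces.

Gen 0: 101101110011
Gen 1 (rule 195): 000100110101
Gen 2 (rule 26): 001011100000
Gen 3 (rule 101): 101100101111
Gen 4 (rule 102): 110101110001
Gen 5 (rule 195): 010000110110
Gen 6 (rule 26): 101001100101

Answer: 101001100101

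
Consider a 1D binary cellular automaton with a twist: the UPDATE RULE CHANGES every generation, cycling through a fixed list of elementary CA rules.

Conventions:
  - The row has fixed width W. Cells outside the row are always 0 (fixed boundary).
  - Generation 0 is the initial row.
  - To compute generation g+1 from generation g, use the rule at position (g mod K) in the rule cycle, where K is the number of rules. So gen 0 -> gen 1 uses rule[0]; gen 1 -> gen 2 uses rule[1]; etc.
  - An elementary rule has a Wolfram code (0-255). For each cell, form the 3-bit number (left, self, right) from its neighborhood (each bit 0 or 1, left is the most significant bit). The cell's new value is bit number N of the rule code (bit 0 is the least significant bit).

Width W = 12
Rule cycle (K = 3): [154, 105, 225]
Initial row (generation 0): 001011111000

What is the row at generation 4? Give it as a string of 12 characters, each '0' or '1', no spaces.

Answer: 110100010100

Derivation:
Gen 0: 001011111000
Gen 1 (rule 154): 010011110100
Gen 2 (rule 105): 000010011001
Gen 3 (rule 225): 111000001000
Gen 4 (rule 154): 110100010100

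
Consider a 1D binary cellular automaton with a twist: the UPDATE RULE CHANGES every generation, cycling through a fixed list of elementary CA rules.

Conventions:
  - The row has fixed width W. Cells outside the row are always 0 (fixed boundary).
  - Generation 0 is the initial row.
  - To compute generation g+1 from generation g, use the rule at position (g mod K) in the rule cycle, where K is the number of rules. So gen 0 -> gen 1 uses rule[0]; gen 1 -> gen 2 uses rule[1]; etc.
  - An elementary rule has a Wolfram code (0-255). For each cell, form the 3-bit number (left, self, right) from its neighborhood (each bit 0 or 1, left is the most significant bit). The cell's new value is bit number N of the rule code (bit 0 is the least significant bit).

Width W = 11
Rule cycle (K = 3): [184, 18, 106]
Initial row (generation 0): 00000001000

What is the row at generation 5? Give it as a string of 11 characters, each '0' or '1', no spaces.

Gen 0: 00000001000
Gen 1 (rule 184): 00000000100
Gen 2 (rule 18): 00000001010
Gen 3 (rule 106): 00000010100
Gen 4 (rule 184): 00000001010
Gen 5 (rule 18): 00000010001

Answer: 00000010001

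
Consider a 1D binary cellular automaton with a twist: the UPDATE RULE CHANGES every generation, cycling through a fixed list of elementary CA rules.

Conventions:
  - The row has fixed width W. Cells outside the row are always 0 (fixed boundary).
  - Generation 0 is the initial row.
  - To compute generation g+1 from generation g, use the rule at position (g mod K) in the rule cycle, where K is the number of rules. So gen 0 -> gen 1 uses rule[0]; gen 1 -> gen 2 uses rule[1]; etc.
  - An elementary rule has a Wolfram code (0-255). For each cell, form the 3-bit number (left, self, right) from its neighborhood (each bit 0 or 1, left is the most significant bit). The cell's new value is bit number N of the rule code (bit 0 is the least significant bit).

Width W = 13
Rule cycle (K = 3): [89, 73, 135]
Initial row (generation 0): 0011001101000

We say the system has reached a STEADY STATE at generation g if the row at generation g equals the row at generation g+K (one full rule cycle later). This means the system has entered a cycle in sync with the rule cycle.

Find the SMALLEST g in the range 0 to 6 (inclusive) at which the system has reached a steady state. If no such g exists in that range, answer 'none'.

Gen 0: 0011001101000
Gen 1 (rule 89): 1011101100111
Gen 2 (rule 73): 0010101100101
Gen 3 (rule 135): 1110100001101
Gen 4 (rule 89): 1010011101100
Gen 5 (rule 73): 0000010101101
Gen 6 (rule 135): 1111110100001
Gen 7 (rule 89): 1000010011100
Gen 8 (rule 73): 0011000010101
Gen 9 (rule 135): 1100011110101

Answer: none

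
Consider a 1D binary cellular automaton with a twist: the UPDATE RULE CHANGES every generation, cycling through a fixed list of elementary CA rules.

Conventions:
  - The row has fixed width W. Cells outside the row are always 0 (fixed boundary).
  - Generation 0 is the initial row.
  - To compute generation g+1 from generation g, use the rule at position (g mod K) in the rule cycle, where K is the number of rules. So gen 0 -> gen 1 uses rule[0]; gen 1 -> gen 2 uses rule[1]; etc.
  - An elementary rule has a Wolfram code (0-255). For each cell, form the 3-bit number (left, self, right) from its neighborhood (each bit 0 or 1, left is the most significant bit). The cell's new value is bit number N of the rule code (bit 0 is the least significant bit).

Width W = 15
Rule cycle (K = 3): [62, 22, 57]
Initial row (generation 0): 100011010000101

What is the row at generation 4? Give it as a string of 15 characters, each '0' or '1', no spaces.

Answer: 100000001111000

Derivation:
Gen 0: 100011010000101
Gen 1 (rule 62): 110110111001111
Gen 2 (rule 22): 000000000110000
Gen 3 (rule 57): 111111110101111
Gen 4 (rule 62): 100000001111000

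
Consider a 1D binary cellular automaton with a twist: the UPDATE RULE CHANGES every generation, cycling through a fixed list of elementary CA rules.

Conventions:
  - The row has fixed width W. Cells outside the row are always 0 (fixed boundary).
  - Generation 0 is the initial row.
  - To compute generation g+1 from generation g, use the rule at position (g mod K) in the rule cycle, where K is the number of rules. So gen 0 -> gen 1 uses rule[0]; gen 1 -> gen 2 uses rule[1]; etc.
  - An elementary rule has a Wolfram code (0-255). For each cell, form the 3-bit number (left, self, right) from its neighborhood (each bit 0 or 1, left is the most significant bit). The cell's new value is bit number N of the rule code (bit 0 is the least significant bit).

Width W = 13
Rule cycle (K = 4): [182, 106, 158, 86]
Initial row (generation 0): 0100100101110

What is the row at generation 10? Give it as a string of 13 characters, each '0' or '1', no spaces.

Answer: 1001110011000

Derivation:
Gen 0: 0100100101110
Gen 1 (rule 182): 1111111110101
Gen 2 (rule 106): 1000000011010
Gen 3 (rule 158): 1100000110011
Gen 4 (rule 86): 0110001011101
Gen 5 (rule 182): 1001011101011
Gen 6 (rule 106): 0010110110111
Gen 7 (rule 158): 0110100100110
Gen 8 (rule 86): 1010111111011
Gen 9 (rule 182): 1111011110100
Gen 10 (rule 106): 1001110011000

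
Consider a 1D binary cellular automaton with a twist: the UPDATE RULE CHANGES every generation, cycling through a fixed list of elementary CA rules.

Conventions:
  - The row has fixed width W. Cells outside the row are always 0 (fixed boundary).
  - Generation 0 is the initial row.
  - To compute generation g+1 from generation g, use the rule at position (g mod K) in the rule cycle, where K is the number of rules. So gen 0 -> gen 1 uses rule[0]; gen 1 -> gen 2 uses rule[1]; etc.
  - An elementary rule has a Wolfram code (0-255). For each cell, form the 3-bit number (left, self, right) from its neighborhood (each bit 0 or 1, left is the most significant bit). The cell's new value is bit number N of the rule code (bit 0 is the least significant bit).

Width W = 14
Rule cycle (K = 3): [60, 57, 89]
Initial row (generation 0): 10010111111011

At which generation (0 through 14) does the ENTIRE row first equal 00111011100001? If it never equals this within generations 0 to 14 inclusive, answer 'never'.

Gen 0: 10010111111011
Gen 1 (rule 60): 11011100000110
Gen 2 (rule 57): 10110011110101
Gen 3 (rule 89): 00111010010000
Gen 4 (rule 60): 00100111011000
Gen 5 (rule 57): 10010100110111
Gen 6 (rule 89): 01000010110101
Gen 7 (rule 60): 01100011101111
Gen 8 (rule 57): 01011010011000
Gen 9 (rule 89): 00011001011111
Gen 10 (rule 60): 00010101110000
Gen 11 (rule 57): 11001011001111
Gen 12 (rule 89): 11100011101001
Gen 13 (rule 60): 10010010011101
Gen 14 (rule 57): 01001001010010

Answer: never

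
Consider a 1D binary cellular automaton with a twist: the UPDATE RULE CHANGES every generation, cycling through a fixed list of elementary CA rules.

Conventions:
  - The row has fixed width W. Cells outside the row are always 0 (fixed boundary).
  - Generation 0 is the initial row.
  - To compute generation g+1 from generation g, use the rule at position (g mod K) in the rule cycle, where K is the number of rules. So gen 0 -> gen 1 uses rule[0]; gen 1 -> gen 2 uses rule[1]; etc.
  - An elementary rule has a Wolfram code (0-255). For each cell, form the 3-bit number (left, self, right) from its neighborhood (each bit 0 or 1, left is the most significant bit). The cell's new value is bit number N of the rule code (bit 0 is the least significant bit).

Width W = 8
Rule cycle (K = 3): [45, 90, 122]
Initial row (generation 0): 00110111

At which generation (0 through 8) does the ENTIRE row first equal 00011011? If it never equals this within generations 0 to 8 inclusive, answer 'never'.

Answer: 3

Derivation:
Gen 0: 00110111
Gen 1 (rule 45): 10101100
Gen 2 (rule 90): 00001110
Gen 3 (rule 122): 00011011
Gen 4 (rule 45): 11010110
Gen 5 (rule 90): 11000111
Gen 6 (rule 122): 11101101
Gen 7 (rule 45): 10011011
Gen 8 (rule 90): 01111011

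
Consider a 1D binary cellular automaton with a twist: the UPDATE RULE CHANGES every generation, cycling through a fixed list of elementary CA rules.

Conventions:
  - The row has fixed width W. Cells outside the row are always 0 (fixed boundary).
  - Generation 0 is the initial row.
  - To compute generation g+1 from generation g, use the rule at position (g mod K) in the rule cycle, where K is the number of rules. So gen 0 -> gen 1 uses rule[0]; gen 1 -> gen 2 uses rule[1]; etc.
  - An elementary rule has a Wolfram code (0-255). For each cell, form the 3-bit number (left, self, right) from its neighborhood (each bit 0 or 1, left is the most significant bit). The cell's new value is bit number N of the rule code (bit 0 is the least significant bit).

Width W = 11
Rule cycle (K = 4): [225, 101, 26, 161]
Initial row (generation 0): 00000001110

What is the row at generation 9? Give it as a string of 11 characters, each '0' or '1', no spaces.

Answer: 11001010011

Derivation:
Gen 0: 00000001110
Gen 1 (rule 225): 11111100110
Gen 2 (rule 101): 00000100010
Gen 3 (rule 26): 00001010101
Gen 4 (rule 161): 11100101010
Gen 5 (rule 225): 01100010100
Gen 6 (rule 101): 00101011101
Gen 7 (rule 26): 01000010000
Gen 8 (rule 161): 00011000111
Gen 9 (rule 225): 11001010011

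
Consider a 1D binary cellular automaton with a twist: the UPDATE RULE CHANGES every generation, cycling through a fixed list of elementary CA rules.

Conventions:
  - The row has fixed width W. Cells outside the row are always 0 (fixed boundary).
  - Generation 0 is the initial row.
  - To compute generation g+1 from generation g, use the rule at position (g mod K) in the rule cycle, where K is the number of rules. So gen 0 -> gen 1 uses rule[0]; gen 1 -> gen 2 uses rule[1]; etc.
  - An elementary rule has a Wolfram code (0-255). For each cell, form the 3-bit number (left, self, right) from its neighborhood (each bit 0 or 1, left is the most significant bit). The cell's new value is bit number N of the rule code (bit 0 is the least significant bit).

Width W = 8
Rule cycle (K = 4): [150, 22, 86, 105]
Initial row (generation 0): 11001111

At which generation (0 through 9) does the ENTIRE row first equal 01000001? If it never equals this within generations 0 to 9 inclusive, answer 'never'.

Gen 0: 11001111
Gen 1 (rule 150): 00110110
Gen 2 (rule 22): 01000001
Gen 3 (rule 86): 11100011
Gen 4 (rule 105): 10101011
Gen 5 (rule 150): 10101000
Gen 6 (rule 22): 10101100
Gen 7 (rule 86): 10100110
Gen 8 (rule 105): 01000110
Gen 9 (rule 150): 11101001

Answer: 2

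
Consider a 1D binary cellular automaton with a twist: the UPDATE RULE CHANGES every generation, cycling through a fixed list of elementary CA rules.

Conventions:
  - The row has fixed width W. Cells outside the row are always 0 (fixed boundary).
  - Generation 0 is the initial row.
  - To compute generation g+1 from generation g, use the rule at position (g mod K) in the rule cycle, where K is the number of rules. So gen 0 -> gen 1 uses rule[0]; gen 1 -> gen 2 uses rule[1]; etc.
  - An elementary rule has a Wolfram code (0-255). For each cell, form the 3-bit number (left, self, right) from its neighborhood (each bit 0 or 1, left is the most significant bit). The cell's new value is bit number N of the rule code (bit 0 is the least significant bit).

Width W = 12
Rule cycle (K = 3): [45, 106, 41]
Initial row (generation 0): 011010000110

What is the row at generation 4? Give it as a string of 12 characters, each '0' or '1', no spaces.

Answer: 010011111010

Derivation:
Gen 0: 011010000110
Gen 1 (rule 45): 010110110100
Gen 2 (rule 106): 101111111000
Gen 3 (rule 41): 011000000011
Gen 4 (rule 45): 010011111010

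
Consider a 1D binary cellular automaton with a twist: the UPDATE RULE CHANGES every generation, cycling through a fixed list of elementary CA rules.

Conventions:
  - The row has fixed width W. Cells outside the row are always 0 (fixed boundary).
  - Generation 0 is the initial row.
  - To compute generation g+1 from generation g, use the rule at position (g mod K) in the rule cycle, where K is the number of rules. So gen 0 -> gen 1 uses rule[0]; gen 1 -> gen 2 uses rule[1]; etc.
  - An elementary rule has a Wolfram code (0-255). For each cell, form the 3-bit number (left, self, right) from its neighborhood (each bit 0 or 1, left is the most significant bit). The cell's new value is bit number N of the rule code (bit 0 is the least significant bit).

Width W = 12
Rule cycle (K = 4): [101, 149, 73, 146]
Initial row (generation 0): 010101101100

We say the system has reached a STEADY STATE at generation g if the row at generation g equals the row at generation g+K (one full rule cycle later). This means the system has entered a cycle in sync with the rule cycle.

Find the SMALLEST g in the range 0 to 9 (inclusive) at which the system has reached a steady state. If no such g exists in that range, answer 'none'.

Gen 0: 010101101100
Gen 1 (rule 101): 011110110101
Gen 2 (rule 149): 001100000101
Gen 3 (rule 73): 101101110000
Gen 4 (rule 146): 000000101000
Gen 5 (rule 101): 111110111011
Gen 6 (rule 149): 011100010000
Gen 7 (rule 73): 010101000111
Gen 8 (rule 146): 100000101010
Gen 9 (rule 101): 101110111110
Gen 10 (rule 149): 100100011101
Gen 11 (rule 73): 000001010100
Gen 12 (rule 146): 000010000010
Gen 13 (rule 101): 111010111010

Answer: none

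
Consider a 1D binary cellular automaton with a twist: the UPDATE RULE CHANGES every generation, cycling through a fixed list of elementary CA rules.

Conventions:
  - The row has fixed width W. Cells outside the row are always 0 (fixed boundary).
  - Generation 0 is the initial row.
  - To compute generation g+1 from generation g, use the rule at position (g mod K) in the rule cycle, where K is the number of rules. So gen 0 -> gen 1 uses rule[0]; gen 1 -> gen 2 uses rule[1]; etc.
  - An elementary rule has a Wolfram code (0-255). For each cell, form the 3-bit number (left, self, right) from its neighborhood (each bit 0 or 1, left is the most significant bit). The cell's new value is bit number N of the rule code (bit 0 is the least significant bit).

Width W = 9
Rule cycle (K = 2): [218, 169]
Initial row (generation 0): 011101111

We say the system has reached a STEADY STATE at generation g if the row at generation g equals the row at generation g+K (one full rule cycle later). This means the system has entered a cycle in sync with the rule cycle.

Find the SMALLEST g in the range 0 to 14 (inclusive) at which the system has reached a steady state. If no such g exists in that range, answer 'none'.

Answer: 6

Derivation:
Gen 0: 011101111
Gen 1 (rule 218): 111101111
Gen 2 (rule 169): 111011110
Gen 3 (rule 218): 111011111
Gen 4 (rule 169): 110111110
Gen 5 (rule 218): 110111111
Gen 6 (rule 169): 101111110
Gen 7 (rule 218): 001111111
Gen 8 (rule 169): 101111110
Gen 9 (rule 218): 001111111
Gen 10 (rule 169): 101111110
Gen 11 (rule 218): 001111111
Gen 12 (rule 169): 101111110
Gen 13 (rule 218): 001111111
Gen 14 (rule 169): 101111110
Gen 15 (rule 218): 001111111
Gen 16 (rule 169): 101111110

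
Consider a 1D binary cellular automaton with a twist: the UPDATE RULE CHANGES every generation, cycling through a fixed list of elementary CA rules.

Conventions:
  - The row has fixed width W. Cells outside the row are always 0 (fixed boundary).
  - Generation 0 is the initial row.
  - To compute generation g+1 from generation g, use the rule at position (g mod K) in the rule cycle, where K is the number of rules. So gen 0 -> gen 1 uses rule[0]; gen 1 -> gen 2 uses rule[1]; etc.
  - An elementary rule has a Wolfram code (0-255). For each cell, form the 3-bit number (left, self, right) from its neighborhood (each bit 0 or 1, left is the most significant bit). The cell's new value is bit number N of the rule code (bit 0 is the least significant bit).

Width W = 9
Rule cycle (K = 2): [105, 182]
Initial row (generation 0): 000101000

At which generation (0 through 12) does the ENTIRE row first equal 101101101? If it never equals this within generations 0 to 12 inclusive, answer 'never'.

Answer: 7

Derivation:
Gen 0: 000101000
Gen 1 (rule 105): 110010011
Gen 2 (rule 182): 001111100
Gen 3 (rule 105): 101000101
Gen 4 (rule 182): 111101111
Gen 5 (rule 105): 100111001
Gen 6 (rule 182): 111010111
Gen 7 (rule 105): 101101101
Gen 8 (rule 182): 110010011
Gen 9 (rule 105): 110000011
Gen 10 (rule 182): 001000100
Gen 11 (rule 105): 100010001
Gen 12 (rule 182): 110111011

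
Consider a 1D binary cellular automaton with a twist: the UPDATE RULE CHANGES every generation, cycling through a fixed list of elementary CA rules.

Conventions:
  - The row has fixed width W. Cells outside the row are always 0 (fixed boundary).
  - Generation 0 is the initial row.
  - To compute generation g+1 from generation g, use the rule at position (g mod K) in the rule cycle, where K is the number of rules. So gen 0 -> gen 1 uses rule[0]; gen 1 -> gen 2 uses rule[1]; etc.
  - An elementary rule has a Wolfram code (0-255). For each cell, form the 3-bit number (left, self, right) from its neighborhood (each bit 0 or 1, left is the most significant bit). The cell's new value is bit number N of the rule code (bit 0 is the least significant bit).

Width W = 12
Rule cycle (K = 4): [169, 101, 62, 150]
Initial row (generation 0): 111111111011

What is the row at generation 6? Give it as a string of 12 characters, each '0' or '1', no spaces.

Gen 0: 111111111011
Gen 1 (rule 169): 111111110110
Gen 2 (rule 101): 000000011010
Gen 3 (rule 62): 000000110111
Gen 4 (rule 150): 000001000010
Gen 5 (rule 169): 111100011000
Gen 6 (rule 101): 000101001011

Answer: 000101001011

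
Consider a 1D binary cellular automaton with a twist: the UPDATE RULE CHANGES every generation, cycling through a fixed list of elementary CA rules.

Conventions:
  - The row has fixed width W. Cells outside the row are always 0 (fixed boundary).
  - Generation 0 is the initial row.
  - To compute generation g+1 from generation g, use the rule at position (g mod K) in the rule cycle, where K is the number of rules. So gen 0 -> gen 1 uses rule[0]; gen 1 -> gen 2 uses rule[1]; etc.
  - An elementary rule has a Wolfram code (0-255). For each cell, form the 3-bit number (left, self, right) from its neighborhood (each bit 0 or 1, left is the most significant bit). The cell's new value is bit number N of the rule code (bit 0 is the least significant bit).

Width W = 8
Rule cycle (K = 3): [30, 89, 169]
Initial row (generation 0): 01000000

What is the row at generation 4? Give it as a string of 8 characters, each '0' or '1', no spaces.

Gen 0: 01000000
Gen 1 (rule 30): 11100000
Gen 2 (rule 89): 10111111
Gen 3 (rule 169): 01111110
Gen 4 (rule 30): 11000001

Answer: 11000001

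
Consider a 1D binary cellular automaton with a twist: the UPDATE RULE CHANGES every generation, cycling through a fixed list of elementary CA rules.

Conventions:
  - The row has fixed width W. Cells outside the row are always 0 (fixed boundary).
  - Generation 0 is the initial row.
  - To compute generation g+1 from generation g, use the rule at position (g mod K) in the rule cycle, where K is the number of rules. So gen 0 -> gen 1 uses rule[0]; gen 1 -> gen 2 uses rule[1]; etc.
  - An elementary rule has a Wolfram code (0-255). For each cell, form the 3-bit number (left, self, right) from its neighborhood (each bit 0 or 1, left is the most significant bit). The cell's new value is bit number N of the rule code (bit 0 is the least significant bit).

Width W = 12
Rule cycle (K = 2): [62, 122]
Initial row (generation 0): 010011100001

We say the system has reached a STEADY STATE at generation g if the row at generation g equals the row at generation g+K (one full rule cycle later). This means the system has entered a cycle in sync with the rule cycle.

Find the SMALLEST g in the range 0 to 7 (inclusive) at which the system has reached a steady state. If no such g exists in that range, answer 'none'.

Answer: none

Derivation:
Gen 0: 010011100001
Gen 1 (rule 62): 111110010011
Gen 2 (rule 122): 100011101111
Gen 3 (rule 62): 110110011000
Gen 4 (rule 122): 111111111100
Gen 5 (rule 62): 100000000010
Gen 6 (rule 122): 010000000101
Gen 7 (rule 62): 111000001111
Gen 8 (rule 122): 101100011001
Gen 9 (rule 62): 111010110111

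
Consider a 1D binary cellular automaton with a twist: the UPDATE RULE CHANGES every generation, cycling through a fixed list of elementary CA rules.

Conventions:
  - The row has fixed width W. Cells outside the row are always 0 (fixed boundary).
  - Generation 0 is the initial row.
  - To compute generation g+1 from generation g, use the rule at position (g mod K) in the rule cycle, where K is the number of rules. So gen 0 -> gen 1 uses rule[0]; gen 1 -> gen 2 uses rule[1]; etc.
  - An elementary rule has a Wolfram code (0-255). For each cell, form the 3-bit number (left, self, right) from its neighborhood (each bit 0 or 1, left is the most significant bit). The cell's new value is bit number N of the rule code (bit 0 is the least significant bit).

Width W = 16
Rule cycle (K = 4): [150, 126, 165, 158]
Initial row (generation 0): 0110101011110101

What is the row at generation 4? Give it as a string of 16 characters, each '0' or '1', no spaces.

Answer: 0110111111111101

Derivation:
Gen 0: 0110101011110101
Gen 1 (rule 150): 1000101001100101
Gen 2 (rule 126): 1101111111111111
Gen 3 (rule 165): 0010111111111110
Gen 4 (rule 158): 0110111111111101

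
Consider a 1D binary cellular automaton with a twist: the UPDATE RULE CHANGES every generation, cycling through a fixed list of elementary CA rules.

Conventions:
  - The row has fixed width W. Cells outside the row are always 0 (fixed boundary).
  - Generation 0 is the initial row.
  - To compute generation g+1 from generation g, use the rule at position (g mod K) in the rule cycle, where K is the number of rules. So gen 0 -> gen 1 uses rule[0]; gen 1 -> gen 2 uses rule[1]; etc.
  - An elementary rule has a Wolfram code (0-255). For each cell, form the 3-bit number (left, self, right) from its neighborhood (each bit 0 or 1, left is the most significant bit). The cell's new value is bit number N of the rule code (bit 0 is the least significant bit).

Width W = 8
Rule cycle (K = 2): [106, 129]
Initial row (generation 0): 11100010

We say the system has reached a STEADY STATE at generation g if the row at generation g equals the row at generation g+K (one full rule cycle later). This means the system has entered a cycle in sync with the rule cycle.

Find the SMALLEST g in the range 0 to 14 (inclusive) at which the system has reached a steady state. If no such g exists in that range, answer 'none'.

Gen 0: 11100010
Gen 1 (rule 106): 10100100
Gen 2 (rule 129): 00000001
Gen 3 (rule 106): 00000010
Gen 4 (rule 129): 11111000
Gen 5 (rule 106): 10001000
Gen 6 (rule 129): 00100011
Gen 7 (rule 106): 01000111
Gen 8 (rule 129): 00010010
Gen 9 (rule 106): 00100100
Gen 10 (rule 129): 10000001
Gen 11 (rule 106): 00000010
Gen 12 (rule 129): 11111000
Gen 13 (rule 106): 10001000
Gen 14 (rule 129): 00100011
Gen 15 (rule 106): 01000111
Gen 16 (rule 129): 00010010

Answer: none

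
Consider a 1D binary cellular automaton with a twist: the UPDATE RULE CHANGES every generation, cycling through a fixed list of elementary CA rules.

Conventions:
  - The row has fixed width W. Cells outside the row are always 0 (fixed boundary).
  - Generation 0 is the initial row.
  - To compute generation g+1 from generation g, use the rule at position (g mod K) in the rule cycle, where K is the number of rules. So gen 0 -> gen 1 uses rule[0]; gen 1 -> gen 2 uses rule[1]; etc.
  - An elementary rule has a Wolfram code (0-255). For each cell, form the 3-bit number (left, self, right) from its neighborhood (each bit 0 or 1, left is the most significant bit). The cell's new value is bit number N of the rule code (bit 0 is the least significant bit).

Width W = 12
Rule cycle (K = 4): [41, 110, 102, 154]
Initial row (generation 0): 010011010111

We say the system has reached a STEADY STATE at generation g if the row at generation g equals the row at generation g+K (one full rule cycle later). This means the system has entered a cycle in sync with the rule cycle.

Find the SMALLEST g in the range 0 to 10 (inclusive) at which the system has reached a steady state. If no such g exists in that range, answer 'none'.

Gen 0: 010011010111
Gen 1 (rule 41): 000010101100
Gen 2 (rule 110): 000111111100
Gen 3 (rule 102): 001000000100
Gen 4 (rule 154): 010100001010
Gen 5 (rule 41): 001001100100
Gen 6 (rule 110): 011011101100
Gen 7 (rule 102): 101100110100
Gen 8 (rule 154): 001011100010
Gen 9 (rule 41): 100110001000
Gen 10 (rule 110): 101110011000
Gen 11 (rule 102): 110010101000
Gen 12 (rule 154): 101100000100
Gen 13 (rule 41): 011001110001
Gen 14 (rule 110): 111011010011

Answer: none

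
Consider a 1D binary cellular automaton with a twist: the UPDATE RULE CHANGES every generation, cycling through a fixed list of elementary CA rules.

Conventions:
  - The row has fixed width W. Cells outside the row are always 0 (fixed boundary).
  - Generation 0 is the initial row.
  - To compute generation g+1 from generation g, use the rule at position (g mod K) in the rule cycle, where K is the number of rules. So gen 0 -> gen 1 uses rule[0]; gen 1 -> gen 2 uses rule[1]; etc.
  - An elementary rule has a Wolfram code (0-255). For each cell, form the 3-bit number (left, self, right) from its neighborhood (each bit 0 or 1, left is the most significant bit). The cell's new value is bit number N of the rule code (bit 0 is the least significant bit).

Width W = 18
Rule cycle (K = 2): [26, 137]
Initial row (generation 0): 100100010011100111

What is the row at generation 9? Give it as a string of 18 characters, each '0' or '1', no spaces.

Answer: 010001001101000110

Derivation:
Gen 0: 100100010011100111
Gen 1 (rule 26): 011010101110011100
Gen 2 (rule 137): 010000001100011001
Gen 3 (rule 26): 101000011010110110
Gen 4 (rule 137): 000011010000100100
Gen 5 (rule 26): 000110001001011010
Gen 6 (rule 137): 110100100000010000
Gen 7 (rule 26): 100011010000101000
Gen 8 (rule 137): 001010000110000011
Gen 9 (rule 26): 010001001101000110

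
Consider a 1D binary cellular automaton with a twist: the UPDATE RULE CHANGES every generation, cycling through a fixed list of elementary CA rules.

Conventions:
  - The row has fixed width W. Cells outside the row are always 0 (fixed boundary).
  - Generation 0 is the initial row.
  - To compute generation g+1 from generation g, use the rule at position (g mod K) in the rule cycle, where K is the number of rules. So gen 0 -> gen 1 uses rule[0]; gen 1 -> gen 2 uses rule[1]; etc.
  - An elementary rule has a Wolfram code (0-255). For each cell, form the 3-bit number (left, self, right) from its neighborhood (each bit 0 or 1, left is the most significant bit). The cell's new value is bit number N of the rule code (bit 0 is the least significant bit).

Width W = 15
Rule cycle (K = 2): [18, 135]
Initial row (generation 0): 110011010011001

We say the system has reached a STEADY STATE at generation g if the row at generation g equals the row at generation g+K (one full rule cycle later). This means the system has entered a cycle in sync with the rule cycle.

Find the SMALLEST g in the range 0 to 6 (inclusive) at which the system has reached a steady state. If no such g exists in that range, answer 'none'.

Gen 0: 110011010011001
Gen 1 (rule 18): 001100001100110
Gen 2 (rule 135): 110001110001000
Gen 3 (rule 18): 001010001010100
Gen 4 (rule 135): 111010111010101
Gen 5 (rule 18): 000000000000000
Gen 6 (rule 135): 111111111111111
Gen 7 (rule 18): 000000000000000
Gen 8 (rule 135): 111111111111111

Answer: 5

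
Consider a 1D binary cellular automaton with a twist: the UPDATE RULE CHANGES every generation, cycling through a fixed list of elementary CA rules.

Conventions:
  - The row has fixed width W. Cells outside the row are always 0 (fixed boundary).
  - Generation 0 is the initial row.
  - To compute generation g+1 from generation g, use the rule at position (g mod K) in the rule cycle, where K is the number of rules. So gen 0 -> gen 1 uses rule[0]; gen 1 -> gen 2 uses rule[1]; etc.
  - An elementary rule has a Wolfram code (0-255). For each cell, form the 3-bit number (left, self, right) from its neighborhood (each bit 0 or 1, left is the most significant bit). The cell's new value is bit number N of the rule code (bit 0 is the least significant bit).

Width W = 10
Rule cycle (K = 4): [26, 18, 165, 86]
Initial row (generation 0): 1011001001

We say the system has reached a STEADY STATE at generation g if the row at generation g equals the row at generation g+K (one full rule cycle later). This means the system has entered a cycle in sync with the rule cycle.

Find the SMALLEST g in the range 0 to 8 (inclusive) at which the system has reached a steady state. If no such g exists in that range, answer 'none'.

Answer: 5

Derivation:
Gen 0: 1011001001
Gen 1 (rule 26): 0010110110
Gen 2 (rule 18): 0100000001
Gen 3 (rule 165): 0101111101
Gen 4 (rule 86): 1100000101
Gen 5 (rule 26): 1010001000
Gen 6 (rule 18): 0001010100
Gen 7 (rule 165): 1101111101
Gen 8 (rule 86): 0100000101
Gen 9 (rule 26): 1010001000
Gen 10 (rule 18): 0001010100
Gen 11 (rule 165): 1101111101
Gen 12 (rule 86): 0100000101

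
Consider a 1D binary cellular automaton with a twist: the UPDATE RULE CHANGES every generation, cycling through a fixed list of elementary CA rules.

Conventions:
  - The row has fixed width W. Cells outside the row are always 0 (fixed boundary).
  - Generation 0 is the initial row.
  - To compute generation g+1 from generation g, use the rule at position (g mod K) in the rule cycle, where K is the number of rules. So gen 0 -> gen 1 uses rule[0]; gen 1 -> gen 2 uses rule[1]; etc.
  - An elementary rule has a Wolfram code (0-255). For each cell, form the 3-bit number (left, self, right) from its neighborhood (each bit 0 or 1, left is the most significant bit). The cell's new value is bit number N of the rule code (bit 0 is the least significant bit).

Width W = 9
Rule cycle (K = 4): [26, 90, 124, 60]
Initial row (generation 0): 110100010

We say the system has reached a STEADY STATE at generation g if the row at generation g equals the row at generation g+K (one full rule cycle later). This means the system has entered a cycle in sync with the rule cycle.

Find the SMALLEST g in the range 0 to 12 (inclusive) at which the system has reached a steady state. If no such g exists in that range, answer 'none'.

Answer: none

Derivation:
Gen 0: 110100010
Gen 1 (rule 26): 100010101
Gen 2 (rule 90): 010100000
Gen 3 (rule 124): 011110000
Gen 4 (rule 60): 010001000
Gen 5 (rule 26): 101010100
Gen 6 (rule 90): 000000010
Gen 7 (rule 124): 000000011
Gen 8 (rule 60): 000000010
Gen 9 (rule 26): 000000101
Gen 10 (rule 90): 000001000
Gen 11 (rule 124): 000001100
Gen 12 (rule 60): 000001010
Gen 13 (rule 26): 000010001
Gen 14 (rule 90): 000101010
Gen 15 (rule 124): 000111111
Gen 16 (rule 60): 000100000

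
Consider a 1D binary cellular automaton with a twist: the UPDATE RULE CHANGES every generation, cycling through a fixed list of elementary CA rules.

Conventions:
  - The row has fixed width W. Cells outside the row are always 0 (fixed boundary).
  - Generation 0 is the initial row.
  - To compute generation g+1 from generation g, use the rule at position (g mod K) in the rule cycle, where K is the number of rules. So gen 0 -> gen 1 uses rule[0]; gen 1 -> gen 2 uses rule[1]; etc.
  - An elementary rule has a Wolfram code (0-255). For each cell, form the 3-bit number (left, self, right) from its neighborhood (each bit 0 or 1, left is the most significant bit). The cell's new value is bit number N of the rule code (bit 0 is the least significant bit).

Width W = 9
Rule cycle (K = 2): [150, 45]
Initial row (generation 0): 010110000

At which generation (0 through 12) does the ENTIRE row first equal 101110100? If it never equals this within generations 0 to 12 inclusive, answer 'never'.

Gen 0: 010110000
Gen 1 (rule 150): 110001000
Gen 2 (rule 45): 100101011
Gen 3 (rule 150): 111101000
Gen 4 (rule 45): 100011011
Gen 5 (rule 150): 110100000
Gen 6 (rule 45): 101101111
Gen 7 (rule 150): 100000110
Gen 8 (rule 45): 101110100
Gen 9 (rule 150): 100100110
Gen 10 (rule 45): 100100100
Gen 11 (rule 150): 111111110
Gen 12 (rule 45): 100000000

Answer: 8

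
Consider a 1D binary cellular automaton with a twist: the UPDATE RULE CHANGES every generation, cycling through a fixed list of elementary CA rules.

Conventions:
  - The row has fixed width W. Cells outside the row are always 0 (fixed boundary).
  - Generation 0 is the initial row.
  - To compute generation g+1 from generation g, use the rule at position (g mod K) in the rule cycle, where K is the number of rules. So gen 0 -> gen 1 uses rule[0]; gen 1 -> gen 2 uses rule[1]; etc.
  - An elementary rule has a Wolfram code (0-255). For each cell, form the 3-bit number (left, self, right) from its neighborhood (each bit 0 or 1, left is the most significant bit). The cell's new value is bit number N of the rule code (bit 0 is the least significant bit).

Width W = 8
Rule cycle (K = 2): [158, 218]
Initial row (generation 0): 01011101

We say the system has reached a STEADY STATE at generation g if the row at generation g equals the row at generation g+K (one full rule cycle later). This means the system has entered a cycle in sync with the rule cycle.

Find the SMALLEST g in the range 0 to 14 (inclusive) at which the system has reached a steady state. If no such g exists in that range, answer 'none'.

Answer: 10

Derivation:
Gen 0: 01011101
Gen 1 (rule 158): 11011001
Gen 2 (rule 218): 11011110
Gen 3 (rule 158): 10011101
Gen 4 (rule 218): 01111100
Gen 5 (rule 158): 11111010
Gen 6 (rule 218): 11111001
Gen 7 (rule 158): 11110111
Gen 8 (rule 218): 11110111
Gen 9 (rule 158): 11100110
Gen 10 (rule 218): 11111111
Gen 11 (rule 158): 11111110
Gen 12 (rule 218): 11111111
Gen 13 (rule 158): 11111110
Gen 14 (rule 218): 11111111
Gen 15 (rule 158): 11111110
Gen 16 (rule 218): 11111111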